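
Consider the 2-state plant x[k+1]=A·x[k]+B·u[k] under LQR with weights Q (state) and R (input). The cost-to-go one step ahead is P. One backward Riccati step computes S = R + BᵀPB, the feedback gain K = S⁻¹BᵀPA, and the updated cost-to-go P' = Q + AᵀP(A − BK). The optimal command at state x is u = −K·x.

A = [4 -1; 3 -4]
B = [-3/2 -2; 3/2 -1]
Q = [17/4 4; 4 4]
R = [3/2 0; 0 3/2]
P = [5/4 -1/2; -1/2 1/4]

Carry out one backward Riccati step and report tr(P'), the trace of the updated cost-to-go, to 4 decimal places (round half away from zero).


11.0104

BᵀP = [-2.6250 1.1250; -2.0000 0.7500]
S = R + BᵀPB = [3/2 0; 0 3/2] + [5.6250 4.1250; 4.1250 3.2500] = [7.1250 4.1250; 4.1250 4.7500]
BᵀPA = [-7.1250 -1.8750; -5.7500 -1.0000]
K = S⁻¹·BᵀPA = [-0.6017 -0.2841; -0.6880 0.0362]
A−BK = [1.7214 -1.3538; 3.2145 -3.5376]
AᵀP(A−BK) = [2.0070 -0.3162; -0.3162 0.7535]
P' = Q + AᵀP(A−BK) = [6.2570 3.6838; 3.6838 4.7535]
tr(P') = 11.0104


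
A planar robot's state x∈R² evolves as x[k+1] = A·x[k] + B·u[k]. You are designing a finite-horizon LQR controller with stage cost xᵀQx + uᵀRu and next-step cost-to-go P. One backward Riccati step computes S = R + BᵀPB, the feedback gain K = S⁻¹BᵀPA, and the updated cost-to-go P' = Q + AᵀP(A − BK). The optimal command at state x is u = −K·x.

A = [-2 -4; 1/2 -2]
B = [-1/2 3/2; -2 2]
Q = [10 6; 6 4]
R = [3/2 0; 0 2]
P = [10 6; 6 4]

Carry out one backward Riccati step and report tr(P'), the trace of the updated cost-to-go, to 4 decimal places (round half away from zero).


BᵀP = [-17.0000 -11.0000; 27.0000 17.0000]
S = R + BᵀPB = [3/2 0; 0 2] + [30.5000 -47.5000; -47.5000 74.5000] = [32.0000 -47.5000; -47.5000 76.5000]
BᵀPA = [28.5000 90.0000; -45.5000 -142.0000]
K = S⁻¹·BᵀPA = [0.0991 0.7301; -0.5332 -1.4029]
A−BK = [-1.1506 -1.5306; 1.7647 2.2660]
AᵀP(A−BK) = [1.9133 3.3611; 3.3611 7.0821]
P' = Q + AᵀP(A−BK) = [11.9133 9.3611; 9.3611 11.0821]
tr(P') = 22.9954

22.9954


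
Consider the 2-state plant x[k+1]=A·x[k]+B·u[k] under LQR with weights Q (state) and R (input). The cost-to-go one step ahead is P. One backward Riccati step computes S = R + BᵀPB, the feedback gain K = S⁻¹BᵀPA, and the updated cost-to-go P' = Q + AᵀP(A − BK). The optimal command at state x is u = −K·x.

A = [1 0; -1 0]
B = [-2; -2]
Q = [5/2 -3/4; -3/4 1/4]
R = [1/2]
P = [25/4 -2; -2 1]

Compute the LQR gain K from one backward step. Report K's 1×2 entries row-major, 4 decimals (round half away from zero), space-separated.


-0.7778 0.0000

BᵀP = [-8.5000 2.0000]
S = R + BᵀPB = [1/2] + [13.0000] = [13.5000]
BᵀPA = [-10.5000 0.0000]
K = S⁻¹·BᵀPA = [-0.7778 0.0000]
A−BK = [-0.5556 0.0000; -2.5556 0.0000]
AᵀP(A−BK) = [3.0833 0.0000; 0.0000 0.0000]
P' = Q + AᵀP(A−BK) = [5.5833 -0.7500; -0.7500 0.2500]
tr(P') = 5.8333


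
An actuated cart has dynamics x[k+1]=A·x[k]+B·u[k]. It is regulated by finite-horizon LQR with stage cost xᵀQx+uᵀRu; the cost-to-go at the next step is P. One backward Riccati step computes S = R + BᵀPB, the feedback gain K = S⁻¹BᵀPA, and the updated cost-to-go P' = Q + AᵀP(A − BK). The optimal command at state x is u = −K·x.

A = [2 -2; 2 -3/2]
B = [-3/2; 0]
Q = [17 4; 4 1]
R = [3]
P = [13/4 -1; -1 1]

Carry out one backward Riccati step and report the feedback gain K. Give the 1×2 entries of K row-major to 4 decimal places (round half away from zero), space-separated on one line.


-0.6545 0.7273

BᵀP = [-4.8750 1.5000]
S = R + BᵀPB = [3] + [7.3125] = [10.3125]
BᵀPA = [-6.7500 7.5000]
K = S⁻¹·BᵀPA = [-0.6545 0.7273]
A−BK = [1.0182 -0.9091; 2.0000 -1.5000]
AᵀP(A−BK) = [4.5818 -4.0909; -4.0909 3.7955]
P' = Q + AᵀP(A−BK) = [21.5818 -0.0909; -0.0909 4.7955]
tr(P') = 26.3773


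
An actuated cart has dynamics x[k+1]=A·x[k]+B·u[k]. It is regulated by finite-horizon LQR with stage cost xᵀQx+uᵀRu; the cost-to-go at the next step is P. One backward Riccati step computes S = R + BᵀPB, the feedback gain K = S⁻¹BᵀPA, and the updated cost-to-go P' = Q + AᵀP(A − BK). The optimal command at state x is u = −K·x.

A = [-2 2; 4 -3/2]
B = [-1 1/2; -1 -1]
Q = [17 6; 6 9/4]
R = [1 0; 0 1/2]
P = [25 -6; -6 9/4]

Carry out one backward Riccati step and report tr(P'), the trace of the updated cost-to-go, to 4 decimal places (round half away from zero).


BᵀP = [-19.0000 3.7500; 18.5000 -5.2500]
S = R + BᵀPB = [1 0; 0 1/2] + [15.2500 -13.2500; -13.2500 14.5000] = [16.2500 -13.2500; -13.2500 15.0000]
BᵀPA = [53.0000 -43.6250; -58.0000 44.8750]
K = S⁻¹·BᵀPA = [0.3886 -0.8767; -3.5234 2.2172]
A−BK = [0.1503 0.0147; 0.8653 -0.1595]
AᵀP(A−BK) = [7.0467 -4.4345; -4.4345 3.3174]
P' = Q + AᵀP(A−BK) = [24.0467 1.5655; 1.5655 5.5674]
tr(P') = 29.6141

29.6141


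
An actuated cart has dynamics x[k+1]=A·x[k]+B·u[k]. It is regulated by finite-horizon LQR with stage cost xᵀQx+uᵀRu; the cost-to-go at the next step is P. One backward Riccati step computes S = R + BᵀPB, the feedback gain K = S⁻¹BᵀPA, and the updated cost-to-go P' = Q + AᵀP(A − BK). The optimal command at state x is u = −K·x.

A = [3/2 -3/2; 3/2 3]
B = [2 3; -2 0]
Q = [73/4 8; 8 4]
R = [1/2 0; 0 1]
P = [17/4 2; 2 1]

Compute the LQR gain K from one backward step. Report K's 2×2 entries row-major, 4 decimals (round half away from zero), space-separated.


BᵀP = [4.5000 2.0000; 12.7500 6.0000]
S = R + BᵀPB = [1/2 0; 0 1] + [5.0000 13.5000; 13.5000 38.2500] = [5.5000 13.5000; 13.5000 39.2500]
BᵀPA = [9.7500 -0.7500; 28.1250 -1.1250]
K = S⁻¹·BᵀPA = [0.0892 -0.4238; 0.6859 0.1171]
A−BK = [-0.7361 -1.0037; 1.6784 2.1524]
AᵀP(A−BK) = [0.6524 0.2760; 0.2760 0.3764]
P' = Q + AᵀP(A−BK) = [18.9024 8.2760; 8.2760 4.3764]
tr(P') = 23.2788

0.0892 -0.4238 0.6859 0.1171


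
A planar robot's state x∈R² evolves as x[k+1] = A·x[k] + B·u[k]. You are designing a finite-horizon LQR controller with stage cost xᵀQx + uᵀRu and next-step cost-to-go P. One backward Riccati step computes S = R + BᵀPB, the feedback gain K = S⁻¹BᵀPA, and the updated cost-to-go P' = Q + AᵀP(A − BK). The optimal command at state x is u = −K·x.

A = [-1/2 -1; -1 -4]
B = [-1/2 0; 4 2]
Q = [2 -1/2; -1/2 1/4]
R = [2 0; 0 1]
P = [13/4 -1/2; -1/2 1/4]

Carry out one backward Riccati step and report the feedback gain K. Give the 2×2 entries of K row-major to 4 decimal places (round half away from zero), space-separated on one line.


0.0989 -0.0220 -0.1236 -0.4725

BᵀP = [-3.6250 1.2500; -1.0000 0.5000]
S = R + BᵀPB = [2 0; 0 1] + [6.8125 2.5000; 2.5000 1.0000] = [8.8125 2.5000; 2.5000 2.0000]
BᵀPA = [0.5625 -1.3750; 0.0000 -1.0000]
K = S⁻¹·BᵀPA = [0.0989 -0.0220; -0.1236 -0.4725]
A−BK = [-0.4505 -1.0110; -1.1484 -2.9670]
AᵀP(A−BK) = [0.5069 1.1374; 1.1374 2.7473]
P' = Q + AᵀP(A−BK) = [2.5069 0.6374; 0.6374 2.9973]
tr(P') = 5.5041


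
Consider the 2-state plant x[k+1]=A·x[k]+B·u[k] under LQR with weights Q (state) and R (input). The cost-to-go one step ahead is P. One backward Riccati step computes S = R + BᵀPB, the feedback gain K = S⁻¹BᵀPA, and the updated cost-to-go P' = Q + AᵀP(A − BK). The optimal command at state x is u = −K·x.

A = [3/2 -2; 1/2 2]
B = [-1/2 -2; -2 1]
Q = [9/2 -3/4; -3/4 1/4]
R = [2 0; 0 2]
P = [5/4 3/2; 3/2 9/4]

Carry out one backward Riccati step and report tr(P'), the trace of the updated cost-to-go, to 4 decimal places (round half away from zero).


6.6002

BᵀP = [-3.6250 -5.2500; -1.0000 -0.7500]
S = R + BᵀPB = [2 0; 0 2] + [12.3125 2.0000; 2.0000 1.2500] = [14.3125 2.0000; 2.0000 3.2500]
BᵀPA = [-8.0625 -3.2500; -1.8750 0.5000]
K = S⁻¹·BᵀPA = [-0.5281 -0.2720; -0.2519 0.3212]
A−BK = [0.7321 -1.4936; -0.3043 1.1349]
AᵀP(A−BK) = [0.8947 -0.0904; -0.0904 0.9555]
P' = Q + AᵀP(A−BK) = [5.3947 -0.8404; -0.8404 1.2055]
tr(P') = 6.6002


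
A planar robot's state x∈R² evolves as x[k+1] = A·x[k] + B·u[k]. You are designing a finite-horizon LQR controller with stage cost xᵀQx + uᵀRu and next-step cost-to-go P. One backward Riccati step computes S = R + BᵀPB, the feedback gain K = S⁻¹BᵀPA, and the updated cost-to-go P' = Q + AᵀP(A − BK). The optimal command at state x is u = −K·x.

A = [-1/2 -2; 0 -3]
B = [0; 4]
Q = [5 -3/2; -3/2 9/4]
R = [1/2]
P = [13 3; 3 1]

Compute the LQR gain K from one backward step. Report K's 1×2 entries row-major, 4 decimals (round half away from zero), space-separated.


-0.3636 -2.1818

BᵀP = [12.0000 4.0000]
S = R + BᵀPB = [1/2] + [16.0000] = [16.5000]
BᵀPA = [-6.0000 -36.0000]
K = S⁻¹·BᵀPA = [-0.3636 -2.1818]
A−BK = [-0.5000 -2.0000; 1.4545 5.7273]
AᵀP(A−BK) = [1.0682 4.4091; 4.4091 18.4545]
P' = Q + AᵀP(A−BK) = [6.0682 2.9091; 2.9091 20.7045]
tr(P') = 26.7727


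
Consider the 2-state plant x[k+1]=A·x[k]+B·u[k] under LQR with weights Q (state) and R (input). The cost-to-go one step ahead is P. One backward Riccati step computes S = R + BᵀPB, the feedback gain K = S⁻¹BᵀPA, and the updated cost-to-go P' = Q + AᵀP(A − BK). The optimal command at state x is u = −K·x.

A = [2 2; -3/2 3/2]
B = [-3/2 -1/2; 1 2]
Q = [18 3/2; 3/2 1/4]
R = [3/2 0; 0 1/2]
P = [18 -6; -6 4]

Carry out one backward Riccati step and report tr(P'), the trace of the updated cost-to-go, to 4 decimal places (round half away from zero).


25.5648

BᵀP = [-33.0000 13.0000; -21.0000 11.0000]
S = R + BᵀPB = [3/2 0; 0 1/2] + [62.5000 42.5000; 42.5000 32.5000] = [64.0000 42.5000; 42.5000 33.0000]
BᵀPA = [-85.5000 -46.5000; -58.5000 -25.5000]
K = S⁻¹·BᵀPA = [-1.0965 -1.4742; -0.3606 1.1259]
A−BK = [0.1750 0.3516; 0.3177 0.7224]
AᵀP(A−BK) = [2.1562 2.8185; 2.8185 5.1586]
P' = Q + AᵀP(A−BK) = [20.1562 4.3185; 4.3185 5.4086]
tr(P') = 25.5648


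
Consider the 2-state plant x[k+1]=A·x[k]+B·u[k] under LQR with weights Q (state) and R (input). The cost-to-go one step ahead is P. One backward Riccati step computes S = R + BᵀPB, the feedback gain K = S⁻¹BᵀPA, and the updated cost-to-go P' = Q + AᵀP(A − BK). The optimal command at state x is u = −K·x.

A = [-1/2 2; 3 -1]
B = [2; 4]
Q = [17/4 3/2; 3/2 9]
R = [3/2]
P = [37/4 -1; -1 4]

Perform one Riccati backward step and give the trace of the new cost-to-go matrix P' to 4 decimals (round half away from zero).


83.0011

BᵀP = [14.5000 14.0000]
S = R + BᵀPB = [3/2] + [85.0000] = [86.5000]
BᵀPA = [34.7500 15.0000]
K = S⁻¹·BᵀPA = [0.4017 0.1734]
A−BK = [-1.3035 1.6532; 1.3931 -1.6936]
AᵀP(A−BK) = [27.3522 -33.7760; -33.7760 42.3988]
P' = Q + AᵀP(A−BK) = [31.6022 -32.2760; -32.2760 51.3988]
tr(P') = 83.0011


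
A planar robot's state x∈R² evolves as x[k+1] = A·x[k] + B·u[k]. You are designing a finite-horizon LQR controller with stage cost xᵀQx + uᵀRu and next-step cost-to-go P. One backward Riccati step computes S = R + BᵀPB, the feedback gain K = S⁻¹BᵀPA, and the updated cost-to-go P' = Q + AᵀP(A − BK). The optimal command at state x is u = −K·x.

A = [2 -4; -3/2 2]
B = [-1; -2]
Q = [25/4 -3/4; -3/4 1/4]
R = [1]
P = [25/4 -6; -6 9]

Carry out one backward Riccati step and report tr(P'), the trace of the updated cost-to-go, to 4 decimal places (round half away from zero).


159.7890

BᵀP = [5.7500 -12.0000]
S = R + BᵀPB = [1] + [18.2500] = [19.2500]
BᵀPA = [29.5000 -47.0000]
K = S⁻¹·BᵀPA = [1.5325 -2.4416]
A−BK = [3.5325 -6.4416; 1.5649 -2.8831]
AᵀP(A−BK) = [36.0422 -64.9740; -64.9740 117.2468]
P' = Q + AᵀP(A−BK) = [42.2922 -65.7240; -65.7240 117.4968]
tr(P') = 159.7890


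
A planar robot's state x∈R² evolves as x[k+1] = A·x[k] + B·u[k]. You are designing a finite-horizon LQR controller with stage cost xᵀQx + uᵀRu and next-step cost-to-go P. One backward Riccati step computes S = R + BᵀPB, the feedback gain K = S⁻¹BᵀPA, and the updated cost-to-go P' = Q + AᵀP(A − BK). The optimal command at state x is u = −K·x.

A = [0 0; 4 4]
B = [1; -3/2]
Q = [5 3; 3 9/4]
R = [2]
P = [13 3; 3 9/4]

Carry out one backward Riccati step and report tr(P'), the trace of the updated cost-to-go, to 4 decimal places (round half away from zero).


78.8432

BᵀP = [8.5000 -0.3750]
S = R + BᵀPB = [2] + [9.0625] = [11.0625]
BᵀPA = [-1.5000 -1.5000]
K = S⁻¹·BᵀPA = [-0.1356 -0.1356]
A−BK = [0.1356 0.1356; 3.7966 3.7966]
AᵀP(A−BK) = [35.7966 35.7966; 35.7966 35.7966]
P' = Q + AᵀP(A−BK) = [40.7966 38.7966; 38.7966 38.0466]
tr(P') = 78.8432


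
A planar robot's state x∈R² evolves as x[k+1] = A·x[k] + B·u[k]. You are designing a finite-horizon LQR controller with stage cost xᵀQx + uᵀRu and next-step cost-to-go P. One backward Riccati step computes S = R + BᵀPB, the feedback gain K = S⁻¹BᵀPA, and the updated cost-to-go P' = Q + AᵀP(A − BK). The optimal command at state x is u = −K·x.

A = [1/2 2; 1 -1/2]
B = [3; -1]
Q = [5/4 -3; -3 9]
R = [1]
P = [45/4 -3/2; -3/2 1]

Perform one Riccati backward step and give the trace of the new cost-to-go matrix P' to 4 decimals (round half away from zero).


11.7027

BᵀP = [35.2500 -5.5000]
S = R + BᵀPB = [1] + [111.2500] = [112.2500]
BᵀPA = [12.1250 73.2500]
K = S⁻¹·BᵀPA = [0.1080 0.6526]
A−BK = [0.1759 0.0423; 1.1080 0.1526]
AᵀP(A−BK) = [1.0028 0.2127; 0.2127 0.4499]
P' = Q + AᵀP(A−BK) = [2.2528 -2.7873; -2.7873 9.4499]
tr(P') = 11.7027


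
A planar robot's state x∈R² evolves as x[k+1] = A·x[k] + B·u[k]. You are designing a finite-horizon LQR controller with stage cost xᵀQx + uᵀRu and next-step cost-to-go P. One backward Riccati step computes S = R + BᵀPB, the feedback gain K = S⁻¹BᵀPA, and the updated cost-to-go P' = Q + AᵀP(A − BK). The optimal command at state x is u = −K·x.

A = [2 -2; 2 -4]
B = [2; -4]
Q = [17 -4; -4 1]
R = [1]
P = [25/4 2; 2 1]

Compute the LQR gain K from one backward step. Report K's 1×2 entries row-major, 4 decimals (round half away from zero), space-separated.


0.9000 -0.9000

BᵀP = [4.5000 0.0000]
S = R + BᵀPB = [1] + [9.0000] = [10.0000]
BᵀPA = [9.0000 -9.0000]
K = S⁻¹·BᵀPA = [0.9000 -0.9000]
A−BK = [0.2000 -0.2000; 5.6000 -7.6000]
AᵀP(A−BK) = [36.9000 -48.9000; -48.9000 64.9000]
P' = Q + AᵀP(A−BK) = [53.9000 -52.9000; -52.9000 65.9000]
tr(P') = 119.8000


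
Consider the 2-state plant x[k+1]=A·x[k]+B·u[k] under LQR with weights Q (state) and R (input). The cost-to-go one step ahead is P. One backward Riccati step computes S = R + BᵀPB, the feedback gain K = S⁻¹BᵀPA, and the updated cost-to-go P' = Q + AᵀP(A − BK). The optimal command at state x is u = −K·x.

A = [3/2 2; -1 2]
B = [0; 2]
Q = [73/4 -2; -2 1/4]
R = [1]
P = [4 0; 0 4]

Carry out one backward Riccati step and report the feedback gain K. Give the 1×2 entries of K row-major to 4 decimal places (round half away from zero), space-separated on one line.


BᵀP = [0.0000 8.0000]
S = R + BᵀPB = [1] + [16.0000] = [17.0000]
BᵀPA = [-8.0000 16.0000]
K = S⁻¹·BᵀPA = [-0.4706 0.9412]
A−BK = [1.5000 2.0000; -0.0588 0.1176]
AᵀP(A−BK) = [9.2353 11.5294; 11.5294 16.9412]
P' = Q + AᵀP(A−BK) = [27.4853 9.5294; 9.5294 17.1912]
tr(P') = 44.6765

-0.4706 0.9412


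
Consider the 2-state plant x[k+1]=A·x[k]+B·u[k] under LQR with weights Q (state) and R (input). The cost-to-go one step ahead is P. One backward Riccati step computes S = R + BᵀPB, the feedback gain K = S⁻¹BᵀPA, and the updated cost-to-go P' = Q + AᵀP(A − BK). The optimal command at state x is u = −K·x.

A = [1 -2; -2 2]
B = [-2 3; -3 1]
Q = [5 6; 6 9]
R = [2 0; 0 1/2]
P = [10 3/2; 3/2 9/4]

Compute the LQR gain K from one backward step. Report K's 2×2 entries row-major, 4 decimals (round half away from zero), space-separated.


0.8015 -0.9064 0.8327 -1.2281

BᵀP = [-24.5000 -9.7500; 31.5000 6.7500]
S = R + BᵀPB = [2 0; 0 1/2] + [78.2500 -83.2500; -83.2500 101.2500] = [80.2500 -83.2500; -83.2500 101.7500]
BᵀPA = [-5.0000 29.5000; 18.0000 -49.5000]
K = S⁻¹·BᵀPA = [0.8015 -0.9064; 0.8327 -1.2281]
A−BK = [0.1050 -0.1286; -0.4282 0.5090]
AᵀP(A−BK) = [2.0193 -2.4268; -2.4268 2.9489]
P' = Q + AᵀP(A−BK) = [7.0193 3.5732; 3.5732 11.9489]
tr(P') = 18.9682


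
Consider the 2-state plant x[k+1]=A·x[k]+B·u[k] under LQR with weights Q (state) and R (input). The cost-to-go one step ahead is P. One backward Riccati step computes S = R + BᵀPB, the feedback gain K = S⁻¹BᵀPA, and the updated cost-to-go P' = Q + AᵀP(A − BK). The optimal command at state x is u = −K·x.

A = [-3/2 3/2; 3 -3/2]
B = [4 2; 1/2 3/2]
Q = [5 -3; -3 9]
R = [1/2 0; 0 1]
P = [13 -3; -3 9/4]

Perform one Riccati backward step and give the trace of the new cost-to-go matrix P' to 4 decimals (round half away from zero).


BᵀP = [50.5000 -10.8750; 21.5000 -2.6250]
S = R + BᵀPB = [1/2 0; 0 1] + [196.5625 84.6875; 84.6875 39.0625] = [197.0625 84.6875; 84.6875 40.0625]
BᵀPA = [-108.3750 92.0625; -40.1250 36.1875]
K = S⁻¹·BᵀPA = [-1.3055 0.8627; 1.7582 -0.9205]
A−BK = [0.2058 -0.1100; 1.0155 -0.5507]
AᵀP(A−BK) = [5.5604 -3.0589; -3.0589 1.6955]
P' = Q + AᵀP(A−BK) = [10.5604 -6.0589; -6.0589 10.6955]
tr(P') = 21.2559

21.2559


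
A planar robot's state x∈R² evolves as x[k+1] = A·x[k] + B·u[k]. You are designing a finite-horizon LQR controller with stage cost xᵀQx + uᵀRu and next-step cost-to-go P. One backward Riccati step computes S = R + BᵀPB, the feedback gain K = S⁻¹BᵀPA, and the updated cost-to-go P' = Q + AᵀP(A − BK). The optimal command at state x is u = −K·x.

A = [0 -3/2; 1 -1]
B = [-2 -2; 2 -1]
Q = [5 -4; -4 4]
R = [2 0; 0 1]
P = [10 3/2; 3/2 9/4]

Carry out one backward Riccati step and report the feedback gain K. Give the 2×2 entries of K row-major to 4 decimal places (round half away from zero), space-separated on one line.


0.2828 -0.0425 -0.2932 0.7895

BᵀP = [-17.0000 1.5000; -21.5000 -5.2500]
S = R + BᵀPB = [2 0; 0 1] + [37.0000 32.5000; 32.5000 48.2500] = [39.0000 32.5000; 32.5000 49.2500]
BᵀPA = [1.5000 24.0000; -5.2500 37.5000]
K = S⁻¹·BᵀPA = [0.2828 -0.0425; -0.2932 0.7895]
A−BK = [-0.0208 -0.0061; 0.1411 -0.1255]
AᵀP(A−BK) = [0.2863 -0.2915; -0.2915 0.6650]
P' = Q + AᵀP(A−BK) = [5.2863 -4.2915; -4.2915 4.6650]
tr(P') = 9.9513


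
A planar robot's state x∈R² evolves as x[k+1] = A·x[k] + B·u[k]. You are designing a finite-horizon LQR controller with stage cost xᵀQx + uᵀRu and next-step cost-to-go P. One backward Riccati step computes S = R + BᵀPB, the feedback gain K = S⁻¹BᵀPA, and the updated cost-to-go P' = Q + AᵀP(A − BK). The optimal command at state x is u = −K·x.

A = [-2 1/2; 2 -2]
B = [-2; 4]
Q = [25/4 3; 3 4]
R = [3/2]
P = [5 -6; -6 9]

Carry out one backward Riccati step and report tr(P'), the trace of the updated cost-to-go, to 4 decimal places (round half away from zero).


11.8174

BᵀP = [-34.0000 48.0000]
S = R + BᵀPB = [3/2] + [260.0000] = [261.5000]
BᵀPA = [164.0000 -113.0000]
K = S⁻¹·BᵀPA = [0.6272 -0.4321]
A−BK = [-0.7457 -0.3642; -0.5086 -0.2715]
AᵀP(A−BK) = [1.1472 -0.1319; -0.1319 0.4202]
P' = Q + AᵀP(A−BK) = [7.3972 2.8681; 2.8681 4.4202]
tr(P') = 11.8174


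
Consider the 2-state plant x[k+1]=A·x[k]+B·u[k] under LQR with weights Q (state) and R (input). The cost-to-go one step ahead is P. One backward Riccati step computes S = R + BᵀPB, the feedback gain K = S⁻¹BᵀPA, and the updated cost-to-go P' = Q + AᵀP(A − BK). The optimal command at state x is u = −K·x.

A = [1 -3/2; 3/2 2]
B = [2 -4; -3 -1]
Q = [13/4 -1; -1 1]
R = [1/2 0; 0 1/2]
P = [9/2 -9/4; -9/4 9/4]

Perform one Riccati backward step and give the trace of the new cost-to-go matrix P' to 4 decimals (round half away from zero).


4.6225

BᵀP = [15.7500 -11.2500; -15.7500 6.7500]
S = R + BᵀPB = [1/2 0; 0 1/2] + [65.2500 -51.7500; -51.7500 56.2500] = [65.7500 -51.7500; -51.7500 56.7500]
BᵀPA = [-1.1250 -46.1250; -5.6250 37.1250]
K = S⁻¹·BᵀPA = [-0.3370 -0.6612; -0.4064 0.0513]
A−BK = [0.0483 0.0274; 0.0826 0.0678]
AᵀP(A−BK) = [0.1473 0.1071; 0.1071 0.2252]
P' = Q + AᵀP(A−BK) = [3.3973 -0.8929; -0.8929 1.2252]
tr(P') = 4.6225


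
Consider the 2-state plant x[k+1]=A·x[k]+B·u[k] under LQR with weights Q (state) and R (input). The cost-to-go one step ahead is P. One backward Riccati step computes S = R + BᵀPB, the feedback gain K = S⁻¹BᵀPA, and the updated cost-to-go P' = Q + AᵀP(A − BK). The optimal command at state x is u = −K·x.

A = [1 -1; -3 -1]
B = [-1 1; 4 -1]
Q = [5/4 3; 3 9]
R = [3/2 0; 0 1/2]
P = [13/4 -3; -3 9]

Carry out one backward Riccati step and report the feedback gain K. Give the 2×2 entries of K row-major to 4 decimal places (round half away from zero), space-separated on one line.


BᵀP = [-15.2500 39.0000; 6.2500 -12.0000]
S = R + BᵀPB = [3/2 0; 0 1/2] + [171.2500 -54.2500; -54.2500 18.2500] = [172.7500 -54.2500; -54.2500 18.7500]
BᵀPA = [-132.2500 -23.7500; 42.2500 5.7500]
K = S⁻¹·BᵀPA = [-0.6339 -0.4506; 0.4193 -0.9970]
A−BK = [-0.0532 -0.4535; -0.0452 -0.1947]
AᵀP(A−BK) = [0.7038 0.2844; 0.2844 1.2815]
P' = Q + AᵀP(A−BK) = [1.9538 3.2844; 3.2844 10.2815]
tr(P') = 12.2352

-0.6339 -0.4506 0.4193 -0.9970


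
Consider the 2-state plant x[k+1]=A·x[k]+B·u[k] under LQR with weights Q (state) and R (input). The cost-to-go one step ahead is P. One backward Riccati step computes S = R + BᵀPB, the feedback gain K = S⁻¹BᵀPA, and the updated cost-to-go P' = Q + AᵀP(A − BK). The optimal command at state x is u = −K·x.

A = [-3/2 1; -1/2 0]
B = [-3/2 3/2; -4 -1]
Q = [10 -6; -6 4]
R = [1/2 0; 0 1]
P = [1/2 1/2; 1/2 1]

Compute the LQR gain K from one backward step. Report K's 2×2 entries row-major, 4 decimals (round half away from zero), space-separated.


0.2821 -0.1217 -0.2623 0.2007

BᵀP = [-2.7500 -4.7500; 0.2500 -0.2500]
S = R + BᵀPB = [1/2 0; 0 1] + [23.1250 0.6250; 0.6250 0.6250] = [23.6250 0.6250; 0.6250 1.6250]
BᵀPA = [6.5000 -2.7500; -0.2500 0.2500]
K = S⁻¹·BᵀPA = [0.2821 -0.1217; -0.2623 0.2007]
A−BK = [-0.6834 0.5164; 0.3660 -0.2862]
AᵀP(A−BK) = [0.2259 -0.1587; -0.1587 0.1151]
P' = Q + AᵀP(A−BK) = [10.2259 -6.1587; -6.1587 4.1151]
tr(P') = 14.3411


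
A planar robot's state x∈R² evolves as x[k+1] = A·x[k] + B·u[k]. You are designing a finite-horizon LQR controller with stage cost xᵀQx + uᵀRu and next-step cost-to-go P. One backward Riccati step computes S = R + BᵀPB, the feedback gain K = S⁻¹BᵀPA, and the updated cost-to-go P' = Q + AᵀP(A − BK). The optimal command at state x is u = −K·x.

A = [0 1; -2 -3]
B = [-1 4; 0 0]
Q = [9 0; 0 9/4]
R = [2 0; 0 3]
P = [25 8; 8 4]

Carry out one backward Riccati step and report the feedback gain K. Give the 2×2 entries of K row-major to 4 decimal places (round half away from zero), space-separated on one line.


BᵀP = [-25.0000 -8.0000; 100.0000 32.0000]
S = R + BᵀPB = [2 0; 0 3] + [25.0000 -100.0000; -100.0000 400.0000] = [27.0000 -100.0000; -100.0000 403.0000]
BᵀPA = [16.0000 -1.0000; -64.0000 4.0000]
K = S⁻¹·BᵀPA = [0.0545 -0.0034; -0.1453 0.0091]
A−BK = [0.6356 0.9603; -2.0000 -3.0000]
AᵀP(A−BK) = [5.8297 8.6356; 8.6356 12.9603]
P' = Q + AᵀP(A−BK) = [14.8297 8.6356; 8.6356 15.2103]
tr(P') = 30.0400

0.0545 -0.0034 -0.1453 0.0091


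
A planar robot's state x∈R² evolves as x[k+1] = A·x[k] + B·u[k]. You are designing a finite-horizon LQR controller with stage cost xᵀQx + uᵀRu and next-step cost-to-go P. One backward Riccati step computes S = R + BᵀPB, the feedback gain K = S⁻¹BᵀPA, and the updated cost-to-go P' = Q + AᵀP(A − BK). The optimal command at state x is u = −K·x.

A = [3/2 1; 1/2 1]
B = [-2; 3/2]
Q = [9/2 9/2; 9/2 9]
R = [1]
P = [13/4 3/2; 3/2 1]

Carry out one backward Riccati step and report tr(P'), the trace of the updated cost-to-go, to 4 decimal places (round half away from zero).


BᵀP = [-4.2500 -1.5000]
S = R + BᵀPB = [1] + [6.2500] = [7.2500]
BᵀPA = [-7.1250 -5.7500]
K = S⁻¹·BᵀPA = [-0.9828 -0.7931]
A−BK = [-0.4655 -0.5862; 1.9741 2.1897]
AᵀP(A−BK) = [2.8103 2.7241; 2.7241 2.6897]
P' = Q + AᵀP(A−BK) = [7.3103 7.2241; 7.2241 11.6897]
tr(P') = 19.0000

19.0000


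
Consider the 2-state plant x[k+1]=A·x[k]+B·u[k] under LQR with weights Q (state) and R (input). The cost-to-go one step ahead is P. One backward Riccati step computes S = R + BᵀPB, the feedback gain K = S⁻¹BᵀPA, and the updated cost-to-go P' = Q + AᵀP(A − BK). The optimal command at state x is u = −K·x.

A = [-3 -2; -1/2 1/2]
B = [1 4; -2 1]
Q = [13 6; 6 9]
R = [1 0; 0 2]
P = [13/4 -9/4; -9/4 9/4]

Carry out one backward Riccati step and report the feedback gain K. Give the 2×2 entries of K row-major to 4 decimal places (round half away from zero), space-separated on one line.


-0.2281 -0.4515 -0.6103 -0.3641

BᵀP = [7.7500 -6.7500; 10.7500 -6.7500]
S = R + BᵀPB = [1 0; 0 2] + [21.2500 24.2500; 24.2500 36.2500] = [22.2500 24.2500; 24.2500 38.2500]
BᵀPA = [-19.8750 -18.8750; -28.8750 -24.8750]
K = S⁻¹·BᵀPA = [-0.2281 -0.4515; -0.6103 -0.3641]
A−BK = [-0.3308 -0.0922; -0.3460 -0.0390]
AᵀP(A−BK) = [0.9068 0.5760; 0.5760 0.4838]
P' = Q + AᵀP(A−BK) = [13.9068 6.5760; 6.5760 9.4838]
tr(P') = 23.3907


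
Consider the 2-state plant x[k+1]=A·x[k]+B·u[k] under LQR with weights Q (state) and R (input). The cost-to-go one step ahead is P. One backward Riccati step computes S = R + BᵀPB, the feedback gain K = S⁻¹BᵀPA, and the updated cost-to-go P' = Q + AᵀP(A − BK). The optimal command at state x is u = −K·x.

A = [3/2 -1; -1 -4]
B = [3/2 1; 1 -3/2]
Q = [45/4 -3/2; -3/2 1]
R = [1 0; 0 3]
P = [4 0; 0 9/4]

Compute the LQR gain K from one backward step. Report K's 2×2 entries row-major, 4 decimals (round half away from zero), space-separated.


BᵀP = [6.0000 2.2500; 4.0000 -3.3750]
S = R + BᵀPB = [1 0; 0 3] + [11.2500 2.6250; 2.6250 9.0625] = [12.2500 2.6250; 2.6250 12.0625]
BᵀPA = [6.7500 -15.0000; 9.3750 9.5000]
K = S⁻¹·BᵀPA = [0.4033 -1.4614; 0.6894 1.1056]
A−BK = [0.2056 0.0865; -0.3691 -0.8802]
AᵀP(A−BK) = [2.0643 2.4996; 2.4996 7.5759]
P' = Q + AᵀP(A−BK) = [13.3143 0.9996; 0.9996 8.5759]
tr(P') = 21.8902

0.4033 -1.4614 0.6894 1.1056


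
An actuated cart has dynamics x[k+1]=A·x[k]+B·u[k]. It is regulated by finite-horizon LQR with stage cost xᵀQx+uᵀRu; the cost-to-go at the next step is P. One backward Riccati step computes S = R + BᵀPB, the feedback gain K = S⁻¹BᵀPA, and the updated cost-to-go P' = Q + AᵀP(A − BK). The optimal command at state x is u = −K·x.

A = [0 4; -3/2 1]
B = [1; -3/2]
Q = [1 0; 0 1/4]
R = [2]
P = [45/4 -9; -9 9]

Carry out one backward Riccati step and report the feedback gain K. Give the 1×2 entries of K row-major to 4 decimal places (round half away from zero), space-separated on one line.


0.5579 1.2645

BᵀP = [24.7500 -22.5000]
S = R + BᵀPB = [2] + [58.5000] = [60.5000]
BᵀPA = [33.7500 76.5000]
K = S⁻¹·BᵀPA = [0.5579 1.2645]
A−BK = [-0.5579 2.7355; -0.6632 2.8967]
AᵀP(A−BK) = [1.4225 -2.1756; -2.1756 20.2686]
P' = Q + AᵀP(A−BK) = [2.4225 -2.1756; -2.1756 20.5186]
tr(P') = 22.9411


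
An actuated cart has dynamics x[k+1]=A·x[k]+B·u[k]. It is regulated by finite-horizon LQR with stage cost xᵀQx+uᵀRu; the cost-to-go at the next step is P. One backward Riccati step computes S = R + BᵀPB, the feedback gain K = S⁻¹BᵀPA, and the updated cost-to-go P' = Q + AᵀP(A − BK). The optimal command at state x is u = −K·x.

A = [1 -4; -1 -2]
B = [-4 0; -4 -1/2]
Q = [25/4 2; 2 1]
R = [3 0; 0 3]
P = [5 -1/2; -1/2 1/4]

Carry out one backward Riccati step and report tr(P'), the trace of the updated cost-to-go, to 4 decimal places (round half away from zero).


12.3608

BᵀP = [-18.0000 1.0000; 0.2500 -0.1250]
S = R + BᵀPB = [3 0; 0 3] + [68.0000 -0.5000; -0.5000 0.0625] = [71.0000 -0.5000; -0.5000 3.0625]
BᵀPA = [-19.0000 70.0000; 0.3750 -0.7500]
K = S⁻¹·BᵀPA = [-0.2671 0.9853; 0.0788 -0.0840]
A−BK = [-0.0682 -0.0587; -2.0288 1.8993]
AᵀP(A−BK) = [1.1465 -1.7473; -1.7473 3.9643]
P' = Q + AᵀP(A−BK) = [7.3965 0.2527; 0.2527 4.9643]
tr(P') = 12.3608


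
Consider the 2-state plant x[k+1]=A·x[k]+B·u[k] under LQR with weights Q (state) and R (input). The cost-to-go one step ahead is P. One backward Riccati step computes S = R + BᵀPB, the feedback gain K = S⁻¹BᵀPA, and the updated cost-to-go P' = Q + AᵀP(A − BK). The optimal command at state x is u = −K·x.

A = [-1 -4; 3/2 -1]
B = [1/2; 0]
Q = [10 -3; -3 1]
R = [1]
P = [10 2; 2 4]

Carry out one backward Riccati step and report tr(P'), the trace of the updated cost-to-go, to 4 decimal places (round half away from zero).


BᵀP = [5.0000 1.0000]
S = R + BᵀPB = [1] + [2.5000] = [3.5000]
BᵀPA = [-3.5000 -21.0000]
K = S⁻¹·BᵀPA = [-1.0000 -6.0000]
A−BK = [-0.5000 -1.0000; 1.5000 -1.0000]
AᵀP(A−BK) = [9.5000 3.0000; 3.0000 54.0000]
P' = Q + AᵀP(A−BK) = [19.5000 0.0000; 0.0000 55.0000]
tr(P') = 74.5000

74.5000


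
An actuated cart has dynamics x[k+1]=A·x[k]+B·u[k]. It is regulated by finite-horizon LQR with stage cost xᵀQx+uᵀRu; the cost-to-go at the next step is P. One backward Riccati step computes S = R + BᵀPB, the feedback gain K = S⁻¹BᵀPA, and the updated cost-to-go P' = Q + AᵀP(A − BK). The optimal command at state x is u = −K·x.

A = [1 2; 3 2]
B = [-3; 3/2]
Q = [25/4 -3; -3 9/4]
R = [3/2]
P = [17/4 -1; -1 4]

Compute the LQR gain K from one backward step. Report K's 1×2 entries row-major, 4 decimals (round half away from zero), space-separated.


0.2208 -0.1818

BᵀP = [-14.2500 9.0000]
S = R + BᵀPB = [3/2] + [56.2500] = [57.7500]
BᵀPA = [12.7500 -10.5000]
K = S⁻¹·BᵀPA = [0.2208 -0.1818]
A−BK = [1.6623 1.4545; 2.6688 2.2727]
AᵀP(A−BK) = [31.4351 26.8182; 26.8182 23.0909]
P' = Q + AᵀP(A−BK) = [37.6851 23.8182; 23.8182 25.3409]
tr(P') = 63.0260


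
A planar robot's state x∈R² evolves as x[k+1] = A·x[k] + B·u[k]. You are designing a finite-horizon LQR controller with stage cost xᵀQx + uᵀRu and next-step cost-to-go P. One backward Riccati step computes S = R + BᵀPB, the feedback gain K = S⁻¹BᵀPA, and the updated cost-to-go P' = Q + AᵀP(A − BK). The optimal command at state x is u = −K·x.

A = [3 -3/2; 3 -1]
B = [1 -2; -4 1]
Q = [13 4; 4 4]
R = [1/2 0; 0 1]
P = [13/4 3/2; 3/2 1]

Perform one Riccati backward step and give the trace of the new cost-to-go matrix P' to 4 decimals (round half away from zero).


22.9203

BᵀP = [-2.7500 -2.5000; -5.0000 -2.0000]
S = R + BᵀPB = [1/2 0; 0 1] + [7.2500 3.0000; 3.0000 8.0000] = [7.7500 3.0000; 3.0000 9.0000]
BᵀPA = [-15.7500 6.6250; -21.0000 9.5000]
K = S⁻¹·BᵀPA = [-1.2963 0.5123; -1.9012 0.8848]
A−BK = [0.4938 -0.2428; -0.2840 0.1646]
AᵀP(A−BK) = [4.9074 -2.2253; -2.2253 1.0129]
P' = Q + AᵀP(A−BK) = [17.9074 1.7747; 1.7747 5.0129]
tr(P') = 22.9203


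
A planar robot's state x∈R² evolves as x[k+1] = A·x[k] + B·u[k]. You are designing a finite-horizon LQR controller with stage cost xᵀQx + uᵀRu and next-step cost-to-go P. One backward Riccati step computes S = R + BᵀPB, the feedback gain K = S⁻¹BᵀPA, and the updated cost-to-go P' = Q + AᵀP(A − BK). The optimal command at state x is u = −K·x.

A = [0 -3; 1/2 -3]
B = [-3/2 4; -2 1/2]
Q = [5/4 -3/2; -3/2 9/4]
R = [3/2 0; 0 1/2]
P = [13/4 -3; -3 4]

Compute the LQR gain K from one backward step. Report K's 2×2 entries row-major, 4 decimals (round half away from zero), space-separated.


BᵀP = [1.1250 -3.5000; 11.5000 -10.0000]
S = R + BᵀPB = [3/2 0; 0 1/2] + [5.3125 2.7500; 2.7500 41.0000] = [6.8125 2.7500; 2.7500 41.5000]
BᵀPA = [-1.7500 7.1250; -5.0000 -4.5000]
K = S⁻¹·BᵀPA = [-0.2140 1.1196; -0.1063 -0.1826]
A−BK = [0.1043 -0.5901; 0.1252 -0.6695]
AᵀP(A−BK) = [0.0940 -0.4538; -0.4538 2.4511]
P' = Q + AᵀP(A−BK) = [1.3440 -1.9538; -1.9538 4.7011]
tr(P') = 6.0451

-0.2140 1.1196 -0.1063 -0.1826


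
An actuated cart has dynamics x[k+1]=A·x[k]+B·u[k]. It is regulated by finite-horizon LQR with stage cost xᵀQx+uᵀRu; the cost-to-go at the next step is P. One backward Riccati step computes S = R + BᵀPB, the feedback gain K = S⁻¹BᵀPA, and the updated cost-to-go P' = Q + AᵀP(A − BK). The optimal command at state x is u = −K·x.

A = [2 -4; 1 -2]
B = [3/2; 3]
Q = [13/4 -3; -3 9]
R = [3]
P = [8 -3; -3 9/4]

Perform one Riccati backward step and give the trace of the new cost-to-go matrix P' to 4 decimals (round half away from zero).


BᵀP = [3.0000 2.2500]
S = R + BᵀPB = [3] + [11.2500] = [14.2500]
BᵀPA = [8.2500 -16.5000]
K = S⁻¹·BᵀPA = [0.5789 -1.1579]
A−BK = [1.1316 -2.2632; -0.7368 1.4737]
AᵀP(A−BK) = [17.4737 -34.9474; -34.9474 69.8947]
P' = Q + AᵀP(A−BK) = [20.7237 -37.9474; -37.9474 78.8947]
tr(P') = 99.6184

99.6184


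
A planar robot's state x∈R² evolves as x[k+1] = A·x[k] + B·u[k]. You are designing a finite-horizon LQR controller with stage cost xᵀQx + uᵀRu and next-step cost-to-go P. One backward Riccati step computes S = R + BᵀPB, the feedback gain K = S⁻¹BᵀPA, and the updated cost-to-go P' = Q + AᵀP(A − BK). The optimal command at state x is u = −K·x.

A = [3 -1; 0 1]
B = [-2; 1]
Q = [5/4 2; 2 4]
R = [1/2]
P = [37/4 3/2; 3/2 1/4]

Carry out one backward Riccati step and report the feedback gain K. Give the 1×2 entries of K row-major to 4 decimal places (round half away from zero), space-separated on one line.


-1.6063 0.4488

BᵀP = [-17.0000 -2.7500]
S = R + BᵀPB = [1/2] + [31.2500] = [31.7500]
BᵀPA = [-51.0000 14.2500]
K = S⁻¹·BᵀPA = [-1.6063 0.4488]
A−BK = [-0.2126 -0.1024; 1.6063 0.5512]
AᵀP(A−BK) = [1.3287 -0.3602; -0.3602 0.1043]
P' = Q + AᵀP(A−BK) = [2.5787 1.6398; 1.6398 4.1043]
tr(P') = 6.6831


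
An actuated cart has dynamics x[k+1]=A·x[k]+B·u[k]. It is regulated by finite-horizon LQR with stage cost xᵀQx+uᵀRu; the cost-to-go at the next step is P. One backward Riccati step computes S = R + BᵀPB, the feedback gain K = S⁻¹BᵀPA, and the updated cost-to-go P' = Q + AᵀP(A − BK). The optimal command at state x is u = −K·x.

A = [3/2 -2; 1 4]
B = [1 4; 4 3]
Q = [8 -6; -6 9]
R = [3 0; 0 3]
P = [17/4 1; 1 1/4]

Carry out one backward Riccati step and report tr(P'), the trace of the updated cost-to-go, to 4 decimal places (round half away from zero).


BᵀP = [8.2500 2.0000; 20.0000 4.7500]
S = R + BᵀPB = [3 0; 0 3] + [16.2500 39.0000; 39.0000 94.2500] = [19.2500 39.0000; 39.0000 97.2500]
BᵀPA = [14.3750 -8.5000; 34.7500 -21.0000]
K = S⁻¹·BᵀPA = [0.1217 -0.0217; 0.3085 -0.2072]
A−BK = [0.1442 -1.1494; -0.4123 4.7086]
AᵀP(A−BK) = [0.3420 -0.2366; -0.2366 0.4636]
P' = Q + AᵀP(A−BK) = [8.3420 -6.2366; -6.2366 9.4636]
tr(P') = 17.8055

17.8055


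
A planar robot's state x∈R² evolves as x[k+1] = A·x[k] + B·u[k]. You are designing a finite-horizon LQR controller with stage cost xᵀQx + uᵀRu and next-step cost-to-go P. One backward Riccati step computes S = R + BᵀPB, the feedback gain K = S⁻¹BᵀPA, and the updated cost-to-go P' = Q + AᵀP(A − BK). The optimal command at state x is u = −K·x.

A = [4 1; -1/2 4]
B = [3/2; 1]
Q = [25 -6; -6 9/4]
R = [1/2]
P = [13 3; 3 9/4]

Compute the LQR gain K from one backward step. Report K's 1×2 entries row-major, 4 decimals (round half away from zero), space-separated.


BᵀP = [22.5000 6.7500]
S = R + BᵀPB = [1/2] + [40.5000] = [41.0000]
BᵀPA = [86.6250 49.5000]
K = S⁻¹·BᵀPA = [2.1128 1.2073]
A−BK = [0.8308 -0.8110; -2.6128 2.7927]
AᵀP(A−BK) = [13.5408 -10.5838; -10.5838 13.2378]
P' = Q + AᵀP(A−BK) = [38.5408 -16.5838; -16.5838 15.4878]
tr(P') = 54.0286

2.1128 1.2073


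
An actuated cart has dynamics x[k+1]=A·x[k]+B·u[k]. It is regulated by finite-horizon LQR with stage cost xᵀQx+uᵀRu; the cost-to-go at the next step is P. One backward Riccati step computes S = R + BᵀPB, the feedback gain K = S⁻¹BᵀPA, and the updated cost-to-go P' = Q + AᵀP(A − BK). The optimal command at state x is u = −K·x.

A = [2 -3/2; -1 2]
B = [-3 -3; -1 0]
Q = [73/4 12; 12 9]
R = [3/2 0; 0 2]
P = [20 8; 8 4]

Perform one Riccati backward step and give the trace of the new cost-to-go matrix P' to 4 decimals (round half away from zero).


31.6484

BᵀP = [-68.0000 -28.0000; -60.0000 -24.0000]
S = R + BᵀPB = [3/2 0; 0 2] + [232.0000 204.0000; 204.0000 180.0000] = [233.5000 204.0000; 204.0000 182.0000]
BᵀPA = [-108.0000 46.0000; -96.0000 42.0000]
K = S⁻¹·BᵀPA = [-0.0817 -0.2225; -0.4359 0.4801]
A−BK = [0.4472 -0.7270; -1.0817 1.7775]
AᵀP(A−BK) = [1.3303 -1.9342; -1.9342 3.0681]
P' = Q + AᵀP(A−BK) = [19.5803 10.0658; 10.0658 12.0681]
tr(P') = 31.6484


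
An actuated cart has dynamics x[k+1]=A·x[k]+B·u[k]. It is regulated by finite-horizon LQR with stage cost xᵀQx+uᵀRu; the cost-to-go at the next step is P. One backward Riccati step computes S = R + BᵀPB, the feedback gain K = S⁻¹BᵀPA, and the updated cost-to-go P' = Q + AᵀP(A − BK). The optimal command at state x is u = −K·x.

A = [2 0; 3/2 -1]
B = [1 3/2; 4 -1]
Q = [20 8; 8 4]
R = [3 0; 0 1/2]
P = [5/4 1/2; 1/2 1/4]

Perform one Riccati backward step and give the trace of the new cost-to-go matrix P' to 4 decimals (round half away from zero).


BᵀP = [3.2500 1.5000; 1.3750 0.5000]
S = R + BᵀPB = [3 0; 0 1/2] + [9.2500 3.3750; 3.3750 1.5625] = [12.2500 3.3750; 3.3750 2.0625]
BᵀPA = [8.7500 -1.5000; 3.5000 -0.5000]
K = S⁻¹·BᵀPA = [0.4493 -0.1014; 0.9617 -0.0766]
A−BK = [0.1081 0.2162; 0.6644 -0.6712]
AᵀP(A−BK) = [1.2649 -0.2202; -0.2202 0.0597]
P' = Q + AᵀP(A−BK) = [21.2649 7.7798; 7.7798 4.0597]
tr(P') = 25.3246

25.3246


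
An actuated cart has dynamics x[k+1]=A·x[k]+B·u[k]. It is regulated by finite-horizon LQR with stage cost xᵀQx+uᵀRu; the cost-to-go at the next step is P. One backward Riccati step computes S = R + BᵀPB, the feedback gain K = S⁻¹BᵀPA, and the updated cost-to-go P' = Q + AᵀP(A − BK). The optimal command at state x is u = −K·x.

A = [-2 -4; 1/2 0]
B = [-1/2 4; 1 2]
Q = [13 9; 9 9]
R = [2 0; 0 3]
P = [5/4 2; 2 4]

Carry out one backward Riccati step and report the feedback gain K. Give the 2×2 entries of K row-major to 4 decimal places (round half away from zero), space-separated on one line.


0.1509 0.1351 -0.1653 -0.5289

BᵀP = [1.3750 3.0000; 9.0000 16.0000]
S = R + BᵀPB = [2 0; 0 3] + [2.3125 11.5000; 11.5000 68.0000] = [4.3125 11.5000; 11.5000 71.0000]
BᵀPA = [-1.2500 -5.5000; -10.0000 -36.0000]
K = S⁻¹·BᵀPA = [0.1509 0.1351; -0.1653 -0.5289]
A−BK = [-1.2634 -1.8167; 0.6797 0.9227]
AᵀP(A−BK) = [0.5358 0.8796; 0.8796 1.7018]
P' = Q + AᵀP(A−BK) = [13.5358 9.8796; 9.8796 10.7018]
tr(P') = 24.2375


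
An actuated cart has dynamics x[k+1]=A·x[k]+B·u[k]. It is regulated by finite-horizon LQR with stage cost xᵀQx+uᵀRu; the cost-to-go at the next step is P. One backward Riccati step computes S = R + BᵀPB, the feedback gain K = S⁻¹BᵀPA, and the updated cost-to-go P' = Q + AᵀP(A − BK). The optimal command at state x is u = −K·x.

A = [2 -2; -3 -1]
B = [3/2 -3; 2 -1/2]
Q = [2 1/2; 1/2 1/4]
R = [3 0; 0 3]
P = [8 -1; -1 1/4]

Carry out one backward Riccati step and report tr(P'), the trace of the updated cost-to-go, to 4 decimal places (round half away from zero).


BᵀP = [10.0000 -1.0000; -23.5000 2.8750]
S = R + BᵀPB = [3 0; 0 3] + [13.0000 -29.5000; -29.5000 69.0625] = [16.0000 -29.5000; -29.5000 72.0625]
BᵀPA = [23.0000 -19.0000; -55.6250 44.1250]
K = S⁻¹·BᵀPA = [0.0584 -0.2387; -0.7480 0.5146]
A−BK = [-0.3316 -0.0981; -3.4907 -0.2653]
AᵀP(A−BK) = [3.2997 -1.1353; -1.1353 1.0080]
P' = Q + AᵀP(A−BK) = [5.2997 -0.6353; -0.6353 1.2580]
tr(P') = 6.5577

6.5577


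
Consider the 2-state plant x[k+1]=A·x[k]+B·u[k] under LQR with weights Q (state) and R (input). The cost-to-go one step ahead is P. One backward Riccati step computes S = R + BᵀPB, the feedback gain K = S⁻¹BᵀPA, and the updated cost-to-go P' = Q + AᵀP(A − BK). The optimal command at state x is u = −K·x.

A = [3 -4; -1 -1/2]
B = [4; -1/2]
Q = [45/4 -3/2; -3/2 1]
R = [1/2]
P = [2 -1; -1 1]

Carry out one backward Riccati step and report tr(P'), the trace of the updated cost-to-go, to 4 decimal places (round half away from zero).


13.5799

BᵀP = [8.5000 -4.5000]
S = R + BᵀPB = [1/2] + [36.2500] = [36.7500]
BᵀPA = [30.0000 -31.7500]
K = S⁻¹·BᵀPA = [0.8163 -0.8639]
A−BK = [-0.2653 -0.5442; -0.5918 -0.9320]
AᵀP(A−BK) = [0.5102 -0.0816; -0.0816 0.8197]
P' = Q + AᵀP(A−BK) = [11.7602 -1.5816; -1.5816 1.8197]
tr(P') = 13.5799
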